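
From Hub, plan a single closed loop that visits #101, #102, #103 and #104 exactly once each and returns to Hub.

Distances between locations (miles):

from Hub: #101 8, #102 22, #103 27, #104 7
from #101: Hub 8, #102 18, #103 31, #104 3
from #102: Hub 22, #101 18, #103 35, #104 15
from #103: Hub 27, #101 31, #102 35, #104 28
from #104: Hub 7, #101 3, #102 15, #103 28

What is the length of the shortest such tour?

88 miles — the shortest possible round trip.

Hub-#101-#102-#103-#104-Hub: 8+18+35+28+7 = 96
Hub-#101-#102-#104-#103-Hub: 8+18+15+28+27 = 96
Hub-#101-#103-#102-#104-Hub: 8+31+35+15+7 = 96
Hub-#101-#103-#104-#102-Hub: 8+31+28+15+22 = 104
Hub-#101-#104-#102-#103-Hub: 8+3+15+35+27 = 88
Hub-#101-#104-#103-#102-Hub: 8+3+28+35+22 = 96
Hub-#102-#101-#103-#104-Hub: 22+18+31+28+7 = 106
Hub-#102-#101-#104-#103-Hub: 22+18+3+28+27 = 98
Hub-#102-#103-#101-#104-Hub: 22+35+31+3+7 = 98
Hub-#102-#104-#101-#103-Hub: 22+15+3+31+27 = 98
Hub-#103-#101-#102-#104-Hub: 27+31+18+15+7 = 98
Hub-#103-#102-#101-#104-Hub: 27+35+18+3+7 = 90
The minimum is 88.
One optimal route: Hub → #101 → #104 → #102 → #103 → Hub (or its reverse).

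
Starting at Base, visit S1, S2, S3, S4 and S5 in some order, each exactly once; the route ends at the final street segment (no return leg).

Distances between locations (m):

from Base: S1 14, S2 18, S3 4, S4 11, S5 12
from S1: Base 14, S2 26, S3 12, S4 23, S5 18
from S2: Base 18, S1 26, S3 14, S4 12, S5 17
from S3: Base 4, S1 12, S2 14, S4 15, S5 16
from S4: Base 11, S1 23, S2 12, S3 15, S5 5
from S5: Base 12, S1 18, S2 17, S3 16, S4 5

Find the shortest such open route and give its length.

There are 5! = 120 possible orderings.
Base → S1 → S2 → S3 → S4 → S5: 14+26+14+15+5 = 74
Base → S1 → S2 → S3 → S5 → S4: 14+26+14+16+5 = 75
Base → S1 → S2 → S4 → S3 → S5: 14+26+12+15+16 = 83
Base → S1 → S2 → S4 → S5 → S3: 14+26+12+5+16 = 73
Base → S1 → S2 → S5 → S3 → S4: 14+26+17+16+15 = 88
Base → S1 → S2 → S5 → S4 → S3: 14+26+17+5+15 = 77
Base → S1 → S3 → S2 → S4 → S5: 14+12+14+12+5 = 57
Base → S1 → S3 → S2 → S5 → S4: 14+12+14+17+5 = 62
Base → S1 → S3 → S4 → S2 → S5: 14+12+15+12+17 = 70
Base → S1 → S3 → S4 → S5 → S2: 14+12+15+5+17 = 63
Base → S1 → S3 → S5 → S2 → S4: 14+12+16+17+12 = 71
Base → S1 → S3 → S5 → S4 → S2: 14+12+16+5+12 = 59
Base → S1 → S4 → S2 → S3 → S5: 14+23+12+14+16 = 79
Base → S1 → S4 → S2 → S5 → S3: 14+23+12+17+16 = 82
… (106 more)
Base → S3 → S1 → S5 → S4 → S2: 4+12+18+5+12 = 51  ← best
The minimum is 51.
One shortest path: Base → S3 → S1 → S5 → S4 → S2.

Minimum one-way distance = 51 m.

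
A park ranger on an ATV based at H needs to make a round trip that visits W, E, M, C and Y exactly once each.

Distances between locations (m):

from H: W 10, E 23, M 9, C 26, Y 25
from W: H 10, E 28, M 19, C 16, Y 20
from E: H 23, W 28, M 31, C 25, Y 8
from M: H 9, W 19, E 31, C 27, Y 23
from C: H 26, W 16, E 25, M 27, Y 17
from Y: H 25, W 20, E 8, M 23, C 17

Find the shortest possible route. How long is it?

Minimum total distance: 91 m.

H→W→E→M→C→Y→H: 10+28+31+27+17+25 = 138
H→W→E→M→Y→C→H: 10+28+31+23+17+26 = 135
H→W→E→C→M→Y→H: 10+28+25+27+23+25 = 138
H→W→E→C→Y→M→H: 10+28+25+17+23+9 = 112
H→W→E→Y→M→C→H: 10+28+8+23+27+26 = 122
H→W→E→Y→C→M→H: 10+28+8+17+27+9 = 99
H→W→M→E→C→Y→H: 10+19+31+25+17+25 = 127
H→W→M→E→Y→C→H: 10+19+31+8+17+26 = 111
H→W→M→C→E→Y→H: 10+19+27+25+8+25 = 114
H→W→M→C→Y→E→H: 10+19+27+17+8+23 = 104
H→W→M→Y→E→C→H: 10+19+23+8+25+26 = 111
H→W→M→Y→C→E→H: 10+19+23+17+25+23 = 117
H→W→C→E→M→Y→H: 10+16+25+31+23+25 = 130
H→W→C→E→Y→M→H: 10+16+25+8+23+9 = 91
… (46 more)
The minimum is 91.
One optimal route: H → W → C → E → Y → M → H (or its reverse).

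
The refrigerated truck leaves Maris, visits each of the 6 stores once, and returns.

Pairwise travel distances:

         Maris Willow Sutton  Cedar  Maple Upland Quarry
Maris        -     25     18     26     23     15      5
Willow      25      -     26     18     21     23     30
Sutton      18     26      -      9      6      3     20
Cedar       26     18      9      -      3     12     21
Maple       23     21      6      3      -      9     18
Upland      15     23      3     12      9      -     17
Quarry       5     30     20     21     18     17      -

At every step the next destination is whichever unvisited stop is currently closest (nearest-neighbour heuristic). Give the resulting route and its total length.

Total distance 77 via the nearest-neighbour route Maris → Quarry → Upland → Sutton → Maple → Cedar → Willow → Maris.

At Maris the remaining stops are Quarry 5, Upland 15, Sutton 18, Maple 23, Willow 25, Cedar 26; go to Quarry.
At Quarry the remaining stops are Upland 17, Maple 18, Sutton 20, Cedar 21, Willow 30; go to Upland.
At Upland the remaining stops are Sutton 3, Maple 9, Cedar 12, Willow 23; go to Sutton.
At Sutton the remaining stops are Maple 6, Cedar 9, Willow 26; go to Maple.
At Maple the remaining stops are Cedar 3, Willow 21; go to Cedar.
At Cedar the remaining stops are Willow 18; go to Willow.
Return Willow→Maris: 25.
Total = 5 + 17 + 3 + 6 + 3 + 18 + 25 = 77.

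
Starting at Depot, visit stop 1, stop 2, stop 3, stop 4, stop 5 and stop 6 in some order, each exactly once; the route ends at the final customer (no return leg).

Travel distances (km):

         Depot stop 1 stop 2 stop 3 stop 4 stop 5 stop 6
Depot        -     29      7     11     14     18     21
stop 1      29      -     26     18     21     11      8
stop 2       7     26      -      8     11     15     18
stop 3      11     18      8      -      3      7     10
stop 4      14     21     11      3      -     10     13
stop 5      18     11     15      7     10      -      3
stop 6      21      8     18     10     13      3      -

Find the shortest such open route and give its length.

39 km — the minimum one-way total.

There are 6! = 720 possible orderings.
Depot → stop 1 → stop 2 → stop 3 → stop 4 → stop 5 → stop 6: 29+26+8+3+10+3 = 79
Depot → stop 1 → stop 2 → stop 3 → stop 4 → stop 6 → stop 5: 29+26+8+3+13+3 = 82
Depot → stop 1 → stop 2 → stop 3 → stop 5 → stop 4 → stop 6: 29+26+8+7+10+13 = 93
Depot → stop 1 → stop 2 → stop 3 → stop 5 → stop 6 → stop 4: 29+26+8+7+3+13 = 86
Depot → stop 1 → stop 2 → stop 3 → stop 6 → stop 4 → stop 5: 29+26+8+10+13+10 = 96
Depot → stop 1 → stop 2 → stop 3 → stop 6 → stop 5 → stop 4: 29+26+8+10+3+10 = 86
Depot → stop 1 → stop 2 → stop 4 → stop 3 → stop 5 → stop 6: 29+26+11+3+7+3 = 79
Depot → stop 1 → stop 2 → stop 4 → stop 3 → stop 6 → stop 5: 29+26+11+3+10+3 = 82
… (712 more)
Depot → stop 2 → stop 3 → stop 4 → stop 5 → stop 6 → stop 1: 7+8+3+10+3+8 = 39  ← best
The minimum is 39.
One shortest path: Depot → stop 2 → stop 3 → stop 4 → stop 5 → stop 6 → stop 1.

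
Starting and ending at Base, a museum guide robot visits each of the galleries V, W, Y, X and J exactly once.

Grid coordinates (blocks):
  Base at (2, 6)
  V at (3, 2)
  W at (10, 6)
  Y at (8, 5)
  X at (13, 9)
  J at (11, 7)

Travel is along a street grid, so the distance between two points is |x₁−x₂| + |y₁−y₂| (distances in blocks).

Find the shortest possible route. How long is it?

Base → V → W → Y → X → J → Base: 5+11+3+9+4+10 = 42
Base → V → W → Y → J → X → Base: 5+11+3+5+4+14 = 42
Base → V → W → X → Y → J → Base: 5+11+6+9+5+10 = 46
Base → V → W → X → J → Y → Base: 5+11+6+4+5+7 = 38
Base → V → W → J → Y → X → Base: 5+11+2+5+9+14 = 46
Base → V → W → J → X → Y → Base: 5+11+2+4+9+7 = 38
Base → V → Y → W → X → J → Base: 5+8+3+6+4+10 = 36
Base → V → Y → W → J → X → Base: 5+8+3+2+4+14 = 36
Base → V → Y → X → W → J → Base: 5+8+9+6+2+10 = 40
Base → V → Y → X → J → W → Base: 5+8+9+4+2+8 = 36
Base → V → Y → J → W → X → Base: 5+8+5+2+6+14 = 40
Base → V → Y → J → X → W → Base: 5+8+5+4+6+8 = 36
Base → V → X → W → Y → J → Base: 5+17+6+3+5+10 = 46
Base → V → X → W → J → Y → Base: 5+17+6+2+5+7 = 42
… (46 more)
The minimum is 36.
One optimal route: Base → V → Y → W → X → J → Base (or its reverse).

Minimum total distance: 36 blocks.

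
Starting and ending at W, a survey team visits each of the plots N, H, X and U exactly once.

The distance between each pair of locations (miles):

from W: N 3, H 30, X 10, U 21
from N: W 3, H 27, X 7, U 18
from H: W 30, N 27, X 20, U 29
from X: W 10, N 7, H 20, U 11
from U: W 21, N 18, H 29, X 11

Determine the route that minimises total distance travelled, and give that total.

With 4 stops there are 4!/2 = 12 distinct round trips (a route and its reverse cost the same).
W - N - H - X - U - W: 3+27+20+11+21 = 82
W - N - H - U - X - W: 3+27+29+11+10 = 80
W - N - X - H - U - W: 3+7+20+29+21 = 80
W - N - X - U - H - W: 3+7+11+29+30 = 80
W - N - U - H - X - W: 3+18+29+20+10 = 80
W - N - U - X - H - W: 3+18+11+20+30 = 82
W - H - N - X - U - W: 30+27+7+11+21 = 96
W - H - N - U - X - W: 30+27+18+11+10 = 96
W - H - X - N - U - W: 30+20+7+18+21 = 96
W - H - U - N - X - W: 30+29+18+7+10 = 94
W - X - N - H - U - W: 10+7+27+29+21 = 94
W - X - H - N - U - W: 10+20+27+18+21 = 96
The minimum is 80.
One optimal route: W → N → H → U → X → W (or its reverse).

80 miles — the shortest possible round trip.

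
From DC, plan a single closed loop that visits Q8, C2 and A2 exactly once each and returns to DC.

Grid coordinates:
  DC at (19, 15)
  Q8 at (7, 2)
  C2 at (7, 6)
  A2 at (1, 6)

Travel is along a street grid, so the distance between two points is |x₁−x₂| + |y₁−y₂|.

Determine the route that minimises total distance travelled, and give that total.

62 — the shortest possible round trip.

DC → Q8 → C2 → A2 → DC: 25+4+6+27 = 62
DC → Q8 → A2 → C2 → DC: 25+10+6+21 = 62
DC → C2 → Q8 → A2 → DC: 21+4+10+27 = 62
The minimum is 62.
One optimal route: DC → Q8 → C2 → A2 → DC (or its reverse).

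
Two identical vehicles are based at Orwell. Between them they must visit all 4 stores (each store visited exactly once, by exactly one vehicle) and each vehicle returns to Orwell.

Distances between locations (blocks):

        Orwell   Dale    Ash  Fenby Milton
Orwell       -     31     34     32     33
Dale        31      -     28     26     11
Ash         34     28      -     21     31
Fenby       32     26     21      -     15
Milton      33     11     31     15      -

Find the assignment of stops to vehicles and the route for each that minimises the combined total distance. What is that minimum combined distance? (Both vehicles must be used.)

Check every non-empty split of the stops between the two vehicles; for each half take its own optimal tour:
  {Dale} + {Ash, Fenby, Milton}: 62 + 103 = 165
  {Ash} + {Dale, Fenby, Milton}: 68 + 89 = 157
  {Dale, Ash} + {Fenby, Milton}: 93 + 80 = 173
  {Fenby} + {Dale, Ash, Milton}: 64 + 106 = 170
  {Dale, Fenby} + {Ash, Milton}: 89 + 98 = 187
  {Ash, Fenby} + {Dale, Milton}: 87 + 75 = 162
  … (7 splits in total)
Best: vehicle 1 Orwell → Ash → Orwell = 68; vehicle 2 Orwell → Dale → Milton → Fenby → Orwell = 89; combined 157.

Minimum combined distance: 157 blocks.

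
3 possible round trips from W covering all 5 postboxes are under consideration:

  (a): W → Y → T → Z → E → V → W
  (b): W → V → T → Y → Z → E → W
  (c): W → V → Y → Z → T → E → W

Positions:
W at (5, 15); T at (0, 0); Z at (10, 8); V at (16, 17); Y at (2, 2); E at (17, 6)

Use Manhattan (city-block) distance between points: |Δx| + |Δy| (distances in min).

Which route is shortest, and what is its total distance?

Shortest is (a), total 72 min.

(a): 16 + 4 + 18 + 9 + 12 + 13 = 72
(b): 13 + 33 + 4 + 14 + 9 + 21 = 94
(c): 13 + 29 + 14 + 18 + 23 + 21 = 118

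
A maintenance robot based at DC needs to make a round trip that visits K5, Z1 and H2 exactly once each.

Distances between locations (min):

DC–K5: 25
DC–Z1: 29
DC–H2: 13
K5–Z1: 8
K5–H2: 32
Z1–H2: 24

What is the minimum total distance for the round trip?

Shortest round trip = 70 min.

DC→K5→Z1→H2→DC: 25+8+24+13 = 70
DC→K5→H2→Z1→DC: 25+32+24+29 = 110
DC→Z1→K5→H2→DC: 29+8+32+13 = 82
The minimum is 70.
One optimal route: DC → K5 → Z1 → H2 → DC (or its reverse).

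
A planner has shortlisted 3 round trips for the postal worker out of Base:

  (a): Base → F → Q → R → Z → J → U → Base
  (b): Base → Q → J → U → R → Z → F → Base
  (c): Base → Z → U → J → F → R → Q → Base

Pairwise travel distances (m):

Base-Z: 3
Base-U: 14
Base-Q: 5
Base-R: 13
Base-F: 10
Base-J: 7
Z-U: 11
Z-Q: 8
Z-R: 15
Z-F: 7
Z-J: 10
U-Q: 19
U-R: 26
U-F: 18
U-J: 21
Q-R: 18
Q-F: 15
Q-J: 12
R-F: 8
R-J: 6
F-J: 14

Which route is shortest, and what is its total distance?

(a): 10 + 15 + 18 + 15 + 10 + 21 + 14 = 103
(b): 5 + 12 + 21 + 26 + 15 + 7 + 10 = 96
(c): 3 + 11 + 21 + 14 + 8 + 18 + 5 = 80

80 m — (c) is the shortest.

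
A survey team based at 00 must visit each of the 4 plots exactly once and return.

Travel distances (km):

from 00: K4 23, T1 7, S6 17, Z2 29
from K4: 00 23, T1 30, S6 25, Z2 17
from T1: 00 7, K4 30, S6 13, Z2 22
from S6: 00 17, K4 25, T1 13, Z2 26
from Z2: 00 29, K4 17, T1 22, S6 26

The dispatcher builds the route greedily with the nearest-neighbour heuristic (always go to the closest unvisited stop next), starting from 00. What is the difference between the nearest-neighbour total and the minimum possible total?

00: T1=7, S6=17, K4=23, Z2=29 ⇒ T1
T1: S6=13, Z2=22, K4=30 ⇒ S6
S6: K4=25, Z2=26 ⇒ K4
K4: Z2=17 ⇒ Z2
NN route 00 → T1 → S6 → K4 → Z2 → 00 costs 91.
Optimal: 00 → K4 → Z2 → S6 → T1 → 00 costs 86 (by enumerating all 12 distinct tours).
Excess = 91 − 86 = 5.

The nearest-neighbour route is 5 km longer than optimal.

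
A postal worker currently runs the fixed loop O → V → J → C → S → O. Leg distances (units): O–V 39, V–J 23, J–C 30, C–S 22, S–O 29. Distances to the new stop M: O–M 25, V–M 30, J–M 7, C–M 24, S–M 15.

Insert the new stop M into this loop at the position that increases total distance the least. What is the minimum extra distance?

Adding 1 by placing M on the J–C leg.

Insertion cost between consecutive stops i–j is d(i,M) + d(M,j) − d(i,j):
  between O and V: 25 + 30 − 39 = 16
  between V and J: 30 + 7 − 23 = 14
  between J and C: 7 + 24 − 30 = 1
  between C and S: 24 + 15 − 22 = 17
  between S and O: 15 + 25 − 29 = 11
Cheapest insertion is between J and C, adding 1.
New total = 143 + 1 = 144.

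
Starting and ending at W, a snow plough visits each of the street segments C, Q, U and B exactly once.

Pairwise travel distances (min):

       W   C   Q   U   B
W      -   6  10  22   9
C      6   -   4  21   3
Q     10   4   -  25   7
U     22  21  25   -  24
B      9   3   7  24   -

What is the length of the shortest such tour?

With 4 stops there are 4!/2 = 12 distinct round trips (a route and its reverse cost the same).
W → C → Q → U → B → W: 6+4+25+24+9 = 68
W → C → Q → B → U → W: 6+4+7+24+22 = 63
W → C → U → Q → B → W: 6+21+25+7+9 = 68
W → C → U → B → Q → W: 6+21+24+7+10 = 68
W → C → B → Q → U → W: 6+3+7+25+22 = 63
W → C → B → U → Q → W: 6+3+24+25+10 = 68
W → Q → C → U → B → W: 10+4+21+24+9 = 68
W → Q → C → B → U → W: 10+4+3+24+22 = 63
W → Q → U → C → B → W: 10+25+21+3+9 = 68
W → Q → B → C → U → W: 10+7+3+21+22 = 63
W → U → C → Q → B → W: 22+21+4+7+9 = 63
W → U → Q → C → B → W: 22+25+4+3+9 = 63
The minimum is 63.
One optimal route: W → C → Q → B → U → W (or its reverse).

63 min — the shortest possible round trip.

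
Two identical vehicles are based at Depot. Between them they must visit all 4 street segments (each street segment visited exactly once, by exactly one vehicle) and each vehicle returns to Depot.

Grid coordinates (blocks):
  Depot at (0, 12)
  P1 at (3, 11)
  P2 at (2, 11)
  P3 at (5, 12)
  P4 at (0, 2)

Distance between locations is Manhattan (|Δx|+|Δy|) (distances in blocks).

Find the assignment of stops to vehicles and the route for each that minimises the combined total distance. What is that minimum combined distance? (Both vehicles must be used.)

Try each way of splitting the stops between the two vehicles (each non-empty) and, for each split, find the best tour for each vehicle:
  {P1} + {P2, P3, P4}: 8 + 30 = 38
  {P2} + {P1, P3, P4}: 6 + 30 = 36
  {P1, P2} + {P3, P4}: 8 + 30 = 38
  {P3} + {P1, P2, P4}: 10 + 26 = 36
  {P1, P3} + {P2, P4}: 12 + 24 = 36
  {P2, P3} + {P1, P4}: 12 + 26 = 38
  … (7 splits in total)
  {P1, P2, P3} + {P4}: 12 + 20 = 32  ← best
Best: vehicle 1 Depot → P2 → P1 → P3 → Depot = 12; vehicle 2 Depot → P4 → Depot = 20; combined 32.

32 blocks — the smallest possible combined total.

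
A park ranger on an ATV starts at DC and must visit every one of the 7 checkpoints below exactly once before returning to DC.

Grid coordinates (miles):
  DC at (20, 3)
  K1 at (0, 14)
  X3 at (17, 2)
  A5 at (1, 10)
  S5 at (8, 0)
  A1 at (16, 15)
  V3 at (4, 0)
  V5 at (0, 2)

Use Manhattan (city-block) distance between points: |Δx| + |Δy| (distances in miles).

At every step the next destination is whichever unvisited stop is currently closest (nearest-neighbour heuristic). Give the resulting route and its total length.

72 miles along DC → X3 → S5 → V3 → V5 → A5 → K1 → A1 → DC.

From DC: distances to unvisited — X3=4, S5=15, A1=16, V3=19, V5=21, A5=26, K1=31. Nearest is X3 (4).
From X3: distances to unvisited — S5=11, A1=14, V3=15, V5=17, A5=24, K1=29. Nearest is S5 (11).
From S5: distances to unvisited — V3=4, V5=10, A5=17, K1=22, A1=23. Nearest is V3 (4).
From V3: distances to unvisited — V5=6, A5=13, K1=18, A1=27. Nearest is V5 (6).
From V5: distances to unvisited — A5=9, K1=12, A1=29. Nearest is A5 (9).
From A5: distances to unvisited — K1=5, A1=20. Nearest is K1 (5).
From K1: distances to unvisited — A1=17. Nearest is A1 (17).
Return A1→DC: 16.
Total = 4 + 11 + 4 + 6 + 9 + 5 + 17 + 16 = 72.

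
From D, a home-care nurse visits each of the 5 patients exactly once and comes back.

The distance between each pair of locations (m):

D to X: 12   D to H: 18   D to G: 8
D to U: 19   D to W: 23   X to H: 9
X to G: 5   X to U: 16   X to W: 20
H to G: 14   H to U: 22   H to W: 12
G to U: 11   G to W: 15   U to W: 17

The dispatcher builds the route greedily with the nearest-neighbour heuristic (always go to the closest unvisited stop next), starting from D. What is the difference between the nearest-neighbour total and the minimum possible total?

D: G=8, X=12, H=18, U=19, W=23 ⇒ G
G: X=5, U=11, H=14, W=15 ⇒ X
X: H=9, U=16, W=20 ⇒ H
H: W=12, U=22 ⇒ W
W: U=17 ⇒ U
NN route D → G → X → H → W → U → D costs 70.
Optimal: D → X → H → W → U → G → D costs 69 (by enumerating all 60 distinct tours).
Excess = 70 − 69 = 1.

Excess over optimum: 1 m.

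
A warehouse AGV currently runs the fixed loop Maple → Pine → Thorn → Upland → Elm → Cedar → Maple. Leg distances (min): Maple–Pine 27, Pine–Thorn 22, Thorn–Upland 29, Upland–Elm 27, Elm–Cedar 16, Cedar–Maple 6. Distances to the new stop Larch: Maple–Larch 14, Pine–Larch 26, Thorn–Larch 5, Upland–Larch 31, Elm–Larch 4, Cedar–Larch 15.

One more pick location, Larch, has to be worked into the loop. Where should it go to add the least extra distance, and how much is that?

Insertion cost between consecutive stops i–j is d(i,Larch) + d(Larch,j) − d(i,j):
  between Maple and Pine: 14 + 26 − 27 = 13
  between Pine and Thorn: 26 + 5 − 22 = 9
  between Thorn and Upland: 5 + 31 − 29 = 7
  between Upland and Elm: 31 + 4 − 27 = 8
  between Elm and Cedar: 4 + 15 − 16 = 3
  between Cedar and Maple: 15 + 14 − 6 = 23
Cheapest insertion is between Elm and Cedar, adding 3.
New total = 127 + 3 = 130.

Minimum extra distance: 3 min, inserting Larch between Elm and Cedar.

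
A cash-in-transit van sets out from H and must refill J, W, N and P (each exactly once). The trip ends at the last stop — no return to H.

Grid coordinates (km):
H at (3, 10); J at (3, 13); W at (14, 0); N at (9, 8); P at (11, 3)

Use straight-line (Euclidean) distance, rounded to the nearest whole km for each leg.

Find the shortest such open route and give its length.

Shortest open route: 20 km.

There are 4! = 24 possible orderings.
H → J → W → N → P: 3+17+9+5 = 34
H → J → W → P → N: 3+17+4+5 = 29
H → J → N → W → P: 3+8+9+4 = 24
H → J → N → P → W: 3+8+5+4 = 20
H → J → P → W → N: 3+13+4+9 = 29
H → J → P → N → W: 3+13+5+9 = 30
H → W → J → N → P: 15+17+8+5 = 45
H → W → J → P → N: 15+17+13+5 = 50
H → W → N → J → P: 15+9+8+13 = 45
H → W → N → P → J: 15+9+5+13 = 42
H → W → P → J → N: 15+4+13+8 = 40
H → W → P → N → J: 15+4+5+8 = 32
H → N → J → W → P: 6+8+17+4 = 35
H → N → J → P → W: 6+8+13+4 = 31
… (10 more)
The minimum is 20.
One shortest path: H → J → N → P → W.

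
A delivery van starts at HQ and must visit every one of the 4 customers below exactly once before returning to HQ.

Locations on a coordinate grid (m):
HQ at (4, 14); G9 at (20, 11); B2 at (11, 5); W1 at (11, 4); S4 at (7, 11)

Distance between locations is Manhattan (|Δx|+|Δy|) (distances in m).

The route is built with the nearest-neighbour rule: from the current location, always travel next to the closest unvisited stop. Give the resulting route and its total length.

At HQ the remaining stops are S4 6, B2 16, W1 17, G9 19; go to S4.
At S4 the remaining stops are B2 10, W1 11, G9 13; go to B2.
At B2 the remaining stops are W1 1, G9 15; go to W1.
At W1 the remaining stops are G9 16; go to G9.
Return G9→HQ: 19.
Total = 6 + 10 + 1 + 16 + 19 = 52.

Total distance 52 m via the nearest-neighbour route HQ → S4 → B2 → W1 → G9 → HQ.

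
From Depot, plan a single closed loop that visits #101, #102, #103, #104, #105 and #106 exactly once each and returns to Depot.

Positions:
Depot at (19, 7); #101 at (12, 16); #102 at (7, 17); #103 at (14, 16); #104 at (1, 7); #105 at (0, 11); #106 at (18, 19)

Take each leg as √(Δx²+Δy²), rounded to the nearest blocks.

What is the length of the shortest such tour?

Shortest round trip = 55 blocks.

There are 360 distinct closed tours to check (reversals are equivalent).
Depot→#101→#102→#103→#104→#105→#106→Depot: 11+5+7+16+4+20+12 = 75
Depot→#101→#102→#103→#104→#106→#105→Depot: 11+5+7+16+21+20+19 = 99
Depot→#101→#102→#103→#105→#104→#106→Depot: 11+5+7+15+4+21+12 = 75
Depot→#101→#102→#103→#105→#106→#104→Depot: 11+5+7+15+20+21+18 = 97
Depot→#101→#102→#103→#106→#104→#105→Depot: 11+5+7+5+21+4+19 = 72
Depot→#101→#102→#103→#106→#105→#104→Depot: 11+5+7+5+20+4+18 = 70
Depot→#101→#102→#104→#103→#105→#106→Depot: 11+5+12+16+15+20+12 = 91
Depot→#101→#102→#104→#103→#106→#105→Depot: 11+5+12+16+5+20+19 = 88
… (352 more)
Depot→#104→#105→#102→#101→#103→#106→Depot: 18+4+9+5+2+5+12 = 55  ← best
The minimum is 55.
One optimal route: Depot → #104 → #105 → #102 → #101 → #103 → #106 → Depot (or its reverse).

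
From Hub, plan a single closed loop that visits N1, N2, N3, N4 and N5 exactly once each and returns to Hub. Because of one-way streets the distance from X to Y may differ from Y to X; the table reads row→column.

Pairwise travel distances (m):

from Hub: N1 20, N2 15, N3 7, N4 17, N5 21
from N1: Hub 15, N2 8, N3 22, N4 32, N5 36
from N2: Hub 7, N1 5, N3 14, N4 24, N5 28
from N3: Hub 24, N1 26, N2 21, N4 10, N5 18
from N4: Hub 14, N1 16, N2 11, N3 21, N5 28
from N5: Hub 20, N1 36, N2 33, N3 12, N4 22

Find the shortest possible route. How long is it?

Hub → N1 → N2 → N3 → N4 → N5 → Hub: 20+8+14+10+28+20 = 100
Hub → N1 → N2 → N3 → N5 → N4 → Hub: 20+8+14+18+22+14 = 96
Hub → N1 → N2 → N4 → N3 → N5 → Hub: 20+8+24+21+18+20 = 111
Hub → N1 → N2 → N4 → N5 → N3 → Hub: 20+8+24+28+12+24 = 116
Hub → N1 → N2 → N5 → N3 → N4 → Hub: 20+8+28+12+10+14 = 92
Hub → N1 → N2 → N5 → N4 → N3 → Hub: 20+8+28+22+21+24 = 123
Hub → N1 → N3 → N2 → N4 → N5 → Hub: 20+22+21+24+28+20 = 135
Hub → N1 → N3 → N2 → N5 → N4 → Hub: 20+22+21+28+22+14 = 127
Hub → N1 → N3 → N4 → N2 → N5 → Hub: 20+22+10+11+28+20 = 111
Hub → N1 → N3 → N4 → N5 → N2 → Hub: 20+22+10+28+33+7 = 120
Hub → N1 → N3 → N5 → N2 → N4 → Hub: 20+22+18+33+24+14 = 131
Hub → N1 → N3 → N5 → N4 → N2 → Hub: 20+22+18+22+11+7 = 100
Hub → N1 → N4 → N2 → N3 → N5 → Hub: 20+32+11+14+18+20 = 115
Hub → N1 → N4 → N2 → N5 → N3 → Hub: 20+32+11+28+12+24 = 127
… (106 more)
Hub → N5 → N3 → N4 → N1 → N2 → Hub: 21+12+10+16+8+7 = 74  ← best
The minimum is 74.
One optimal route: Hub → N5 → N3 → N4 → N1 → N2 → Hub.

74 m — the shortest possible round trip.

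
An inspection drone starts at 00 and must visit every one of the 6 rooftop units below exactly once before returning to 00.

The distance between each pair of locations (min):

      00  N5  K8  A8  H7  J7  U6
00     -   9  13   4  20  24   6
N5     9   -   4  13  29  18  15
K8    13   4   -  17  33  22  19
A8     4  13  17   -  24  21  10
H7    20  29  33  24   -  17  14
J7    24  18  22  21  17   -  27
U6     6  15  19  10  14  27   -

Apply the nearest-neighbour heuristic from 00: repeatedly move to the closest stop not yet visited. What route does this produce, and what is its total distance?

00 → [A8:4 / U6:6 / N5:9 / K8:13 / H7:20 / J7:24] → A8 (4)
A8 → [U6:10 / N5:13 / K8:17 / J7:21 / H7:24] → U6 (10)
U6 → [H7:14 / N5:15 / K8:19 / J7:27] → H7 (14)
H7 → [J7:17 / N5:29 / K8:33] → J7 (17)
J7 → [N5:18 / K8:22] → N5 (18)
N5 → [K8:4] → K8 (4)
Return K8→00: 13.
Total = 4 + 10 + 14 + 17 + 18 + 4 + 13 = 80.

80 min along 00 → A8 → U6 → H7 → J7 → N5 → K8 → 00.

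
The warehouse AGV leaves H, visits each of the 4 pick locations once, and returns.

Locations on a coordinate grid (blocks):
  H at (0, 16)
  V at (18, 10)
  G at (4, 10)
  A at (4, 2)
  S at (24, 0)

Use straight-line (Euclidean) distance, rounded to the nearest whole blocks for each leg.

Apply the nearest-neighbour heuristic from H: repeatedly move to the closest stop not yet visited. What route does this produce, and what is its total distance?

H → [G:7 / A:15 / V:19 / S:29] → G (7)
G → [A:8 / V:14 / S:22] → A (8)
A → [V:16 / S:20] → V (16)
V → [S:12] → S (12)
Return S→H: 29.
Total = 7 + 8 + 16 + 12 + 29 = 72.

Total distance 72 blocks via the nearest-neighbour route H → G → A → V → S → H.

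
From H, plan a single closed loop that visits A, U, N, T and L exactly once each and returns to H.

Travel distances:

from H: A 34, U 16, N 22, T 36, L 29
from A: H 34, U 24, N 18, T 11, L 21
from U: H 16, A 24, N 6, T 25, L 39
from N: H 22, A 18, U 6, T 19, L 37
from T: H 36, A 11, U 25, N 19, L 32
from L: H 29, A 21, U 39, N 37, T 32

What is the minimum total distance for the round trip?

102 — the shortest possible round trip.

With 5 stops there are 5!/2 = 60 distinct round trips (a route and its reverse cost the same).
H-A-U-N-T-L-H: 34+24+6+19+32+29 = 144
H-A-U-N-L-T-H: 34+24+6+37+32+36 = 169
H-A-U-T-N-L-H: 34+24+25+19+37+29 = 168
H-A-U-T-L-N-H: 34+24+25+32+37+22 = 174
H-A-U-L-N-T-H: 34+24+39+37+19+36 = 189
H-A-U-L-T-N-H: 34+24+39+32+19+22 = 170
H-A-N-U-T-L-H: 34+18+6+25+32+29 = 144
H-A-N-U-L-T-H: 34+18+6+39+32+36 = 165
H-A-N-T-U-L-H: 34+18+19+25+39+29 = 164
H-A-N-T-L-U-H: 34+18+19+32+39+16 = 158
H-A-N-L-U-T-H: 34+18+37+39+25+36 = 189
H-A-N-L-T-U-H: 34+18+37+32+25+16 = 162
H-A-T-U-N-L-H: 34+11+25+6+37+29 = 142
H-A-T-U-L-N-H: 34+11+25+39+37+22 = 168
… (46 more)
H-U-N-T-A-L-H: 16+6+19+11+21+29 = 102  ← best
The minimum is 102.
One optimal route: H → U → N → T → A → L → H (or its reverse).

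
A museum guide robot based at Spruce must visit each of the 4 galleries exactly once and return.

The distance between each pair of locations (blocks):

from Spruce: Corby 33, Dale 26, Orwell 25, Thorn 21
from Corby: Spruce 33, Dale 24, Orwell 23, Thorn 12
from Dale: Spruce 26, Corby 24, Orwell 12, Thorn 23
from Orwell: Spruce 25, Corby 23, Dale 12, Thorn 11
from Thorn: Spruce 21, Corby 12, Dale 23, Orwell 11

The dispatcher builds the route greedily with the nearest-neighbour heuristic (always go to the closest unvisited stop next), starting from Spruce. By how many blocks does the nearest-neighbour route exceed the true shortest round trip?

The nearest-neighbour route is 7 blocks longer than optimal.

From Spruce: Thorn=21, Orwell=25, Dale=26, Corby=33 → choose Thorn (21).
From Thorn: Orwell=11, Corby=12, Dale=23 → choose Orwell (11).
From Orwell: Dale=12, Corby=23 → choose Dale (12).
From Dale: Corby=24 → choose Corby (24).
NN route Spruce → Thorn → Orwell → Dale → Corby → Spruce costs 101.
Optimal: Spruce → Corby → Thorn → Orwell → Dale → Spruce costs 94 (by enumerating all 12 distinct tours).
Excess = 101 − 94 = 7.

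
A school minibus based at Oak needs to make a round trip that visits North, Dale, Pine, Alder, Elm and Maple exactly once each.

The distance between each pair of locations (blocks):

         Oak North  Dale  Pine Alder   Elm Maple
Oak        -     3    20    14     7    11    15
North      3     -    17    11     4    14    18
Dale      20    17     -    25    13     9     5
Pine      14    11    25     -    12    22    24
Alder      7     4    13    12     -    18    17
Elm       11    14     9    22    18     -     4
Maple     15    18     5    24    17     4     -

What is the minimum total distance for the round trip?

There are 360 distinct closed tours to check (reversals are equivalent).
Oak → North → Dale → Pine → Alder → Elm → Maple → Oak: 3+17+25+12+18+4+15 = 94
Oak → North → Dale → Pine → Alder → Maple → Elm → Oak: 3+17+25+12+17+4+11 = 89
Oak → North → Dale → Pine → Elm → Alder → Maple → Oak: 3+17+25+22+18+17+15 = 117
Oak → North → Dale → Pine → Elm → Maple → Alder → Oak: 3+17+25+22+4+17+7 = 95
Oak → North → Dale → Pine → Maple → Alder → Elm → Oak: 3+17+25+24+17+18+11 = 115
Oak → North → Dale → Pine → Maple → Elm → Alder → Oak: 3+17+25+24+4+18+7 = 98
Oak → North → Dale → Alder → Pine → Elm → Maple → Oak: 3+17+13+12+22+4+15 = 86
Oak → North → Dale → Alder → Pine → Maple → Elm → Oak: 3+17+13+12+24+4+11 = 84
… (352 more)
Oak → North → Pine → Alder → Dale → Maple → Elm → Oak: 3+11+12+13+5+4+11 = 59  ← best
The minimum is 59.
One optimal route: Oak → North → Pine → Alder → Dale → Maple → Elm → Oak (or its reverse).

59 blocks — the shortest possible round trip.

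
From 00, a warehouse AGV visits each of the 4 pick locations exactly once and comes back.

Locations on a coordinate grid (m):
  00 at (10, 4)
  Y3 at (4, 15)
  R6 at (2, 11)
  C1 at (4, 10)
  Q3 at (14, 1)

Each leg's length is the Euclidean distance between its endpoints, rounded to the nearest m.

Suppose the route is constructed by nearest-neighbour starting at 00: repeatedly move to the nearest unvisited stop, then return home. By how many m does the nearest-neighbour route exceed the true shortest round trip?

1 m longer than the optimal tour.

From 00: Q3=5, C1=8, R6=11, Y3=13 → choose Q3 (5).
From Q3: C1=13, R6=16, Y3=17 → choose C1 (13).
From C1: R6=2, Y3=5 → choose R6 (2).
From R6: Y3=4 → choose Y3 (4).
NN route 00 → Q3 → C1 → R6 → Y3 → 00 costs 37.
Optimal: 00 → C1 → R6 → Y3 → Q3 → 00 costs 36 (by enumerating all 12 distinct tours).
Excess = 37 − 36 = 1.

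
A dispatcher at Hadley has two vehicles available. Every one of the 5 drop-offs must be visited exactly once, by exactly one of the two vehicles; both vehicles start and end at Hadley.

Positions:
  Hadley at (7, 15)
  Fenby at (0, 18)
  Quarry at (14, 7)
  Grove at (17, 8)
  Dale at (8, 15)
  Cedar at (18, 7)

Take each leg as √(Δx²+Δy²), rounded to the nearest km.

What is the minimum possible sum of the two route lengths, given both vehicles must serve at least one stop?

There are 2^4 − 1 = 15 ways to divide the 5 stops into two non-empty groups. For each, the best each vehicle can do is its own shortest tour through its group:
  {Fenby} + {Quarry, Grove, Dale, Cedar}: 16 + 28 = 44
  {Quarry} + {Fenby, Grove, Dale, Cedar}: 22 + 42 = 64
  {Fenby, Quarry} + {Grove, Dale, Cedar}: 37 + 27 = 64
  {Grove} + {Fenby, Quarry, Dale, Cedar}: 24 + 44 = 68
  {Fenby, Grove} + {Quarry, Dale, Cedar}: 40 + 29 = 69
  {Quarry, Grove} + {Fenby, Dale, Cedar}: 26 + 43 = 69
  … (15 splits in total)
Best: vehicle 1 Hadley → Fenby → Hadley = 16; vehicle 2 Hadley → Quarry → Cedar → Grove → Dale → Hadley = 28; combined 44.

Minimum combined distance: 44 km.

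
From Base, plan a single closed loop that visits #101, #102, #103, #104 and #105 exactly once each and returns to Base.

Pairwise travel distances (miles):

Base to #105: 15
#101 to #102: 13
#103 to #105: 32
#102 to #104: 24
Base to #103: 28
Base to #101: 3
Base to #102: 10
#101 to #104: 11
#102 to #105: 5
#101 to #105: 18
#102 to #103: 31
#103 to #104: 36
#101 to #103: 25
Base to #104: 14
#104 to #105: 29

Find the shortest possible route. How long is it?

Minimum total distance: 97 miles.

With 5 stops there are 5!/2 = 60 distinct round trips (a route and its reverse cost the same).
Base→#101→#102→#103→#104→#105→Base: 3+13+31+36+29+15 = 127
Base→#101→#102→#103→#105→#104→Base: 3+13+31+32+29+14 = 122
Base→#101→#102→#104→#103→#105→Base: 3+13+24+36+32+15 = 123
Base→#101→#102→#104→#105→#103→Base: 3+13+24+29+32+28 = 129
Base→#101→#102→#105→#103→#104→Base: 3+13+5+32+36+14 = 103
Base→#101→#102→#105→#104→#103→Base: 3+13+5+29+36+28 = 114
Base→#101→#103→#102→#104→#105→Base: 3+25+31+24+29+15 = 127
Base→#101→#103→#102→#105→#104→Base: 3+25+31+5+29+14 = 107
Base→#101→#103→#104→#102→#105→Base: 3+25+36+24+5+15 = 108
Base→#101→#103→#104→#105→#102→Base: 3+25+36+29+5+10 = 108
Base→#101→#103→#105→#102→#104→Base: 3+25+32+5+24+14 = 103
Base→#101→#103→#105→#104→#102→Base: 3+25+32+29+24+10 = 123
Base→#101→#104→#102→#103→#105→Base: 3+11+24+31+32+15 = 116
Base→#101→#104→#102→#105→#103→Base: 3+11+24+5+32+28 = 103
… (46 more)
Base→#101→#104→#103→#105→#102→Base: 3+11+36+32+5+10 = 97  ← best
The minimum is 97.
One optimal route: Base → #101 → #104 → #103 → #105 → #102 → Base (or its reverse).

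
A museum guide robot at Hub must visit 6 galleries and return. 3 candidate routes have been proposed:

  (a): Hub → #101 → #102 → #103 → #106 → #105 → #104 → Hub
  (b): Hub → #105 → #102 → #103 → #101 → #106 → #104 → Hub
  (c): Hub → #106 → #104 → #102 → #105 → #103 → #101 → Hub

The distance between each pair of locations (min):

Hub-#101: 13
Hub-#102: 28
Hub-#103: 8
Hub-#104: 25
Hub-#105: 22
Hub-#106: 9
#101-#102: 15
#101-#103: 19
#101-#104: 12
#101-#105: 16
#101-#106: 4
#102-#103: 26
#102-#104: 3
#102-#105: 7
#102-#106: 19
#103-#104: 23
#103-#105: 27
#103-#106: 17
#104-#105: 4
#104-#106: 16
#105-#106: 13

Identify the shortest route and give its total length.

Shortest is (c), total 94 min.

(a): 13 + 15 + 26 + 17 + 13 + 4 + 25 = 113
(b): 22 + 7 + 26 + 19 + 4 + 16 + 25 = 119
(c): 9 + 16 + 3 + 7 + 27 + 19 + 13 = 94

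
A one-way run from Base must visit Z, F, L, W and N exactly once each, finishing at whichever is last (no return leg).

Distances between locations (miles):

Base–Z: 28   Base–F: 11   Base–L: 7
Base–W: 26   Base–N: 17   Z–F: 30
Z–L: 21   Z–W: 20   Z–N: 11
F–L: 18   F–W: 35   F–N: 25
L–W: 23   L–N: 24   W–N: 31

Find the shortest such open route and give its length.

Shortest open route: 81 miles.

There are 5! = 120 possible orderings.
Base→Z→F→L→W→N: 28+30+18+23+31 = 130
Base→Z→F→L→N→W: 28+30+18+24+31 = 131
Base→Z→F→W→L→N: 28+30+35+23+24 = 140
Base→Z→F→W→N→L: 28+30+35+31+24 = 148
Base→Z→F→N→L→W: 28+30+25+24+23 = 130
Base→Z→F→N→W→L: 28+30+25+31+23 = 137
Base→Z→L→F→W→N: 28+21+18+35+31 = 133
Base→Z→L→F→N→W: 28+21+18+25+31 = 123
Base→Z→L→W→F→N: 28+21+23+35+25 = 132
Base→Z→L→W→N→F: 28+21+23+31+25 = 128
Base→Z→L→N→F→W: 28+21+24+25+35 = 133
Base→Z→L→N→W→F: 28+21+24+31+35 = 139
Base→Z→W→F→L→N: 28+20+35+18+24 = 125
Base→Z→W→F→N→L: 28+20+35+25+24 = 132
… (106 more)
Base→L→F→N→Z→W: 7+18+25+11+20 = 81  ← best
The minimum is 81.
One shortest path: Base → L → F → N → Z → W.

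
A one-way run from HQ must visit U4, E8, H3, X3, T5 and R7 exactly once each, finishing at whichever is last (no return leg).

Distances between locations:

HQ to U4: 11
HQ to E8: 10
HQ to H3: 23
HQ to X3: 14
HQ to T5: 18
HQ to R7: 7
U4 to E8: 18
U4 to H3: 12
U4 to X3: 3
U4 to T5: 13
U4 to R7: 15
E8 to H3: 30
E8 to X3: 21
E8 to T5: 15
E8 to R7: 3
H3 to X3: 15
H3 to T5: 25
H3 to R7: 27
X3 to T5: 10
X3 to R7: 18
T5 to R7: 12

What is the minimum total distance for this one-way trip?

Minimum one-way distance = 50.

There are 6! = 720 possible orderings.
HQ→U4→E8→H3→X3→T5→R7: 11+18+30+15+10+12 = 96
HQ→U4→E8→H3→X3→R7→T5: 11+18+30+15+18+12 = 104
HQ→U4→E8→H3→T5→X3→R7: 11+18+30+25+10+18 = 112
HQ→U4→E8→H3→T5→R7→X3: 11+18+30+25+12+18 = 114
HQ→U4→E8→H3→R7→X3→T5: 11+18+30+27+18+10 = 114
HQ→U4→E8→H3→R7→T5→X3: 11+18+30+27+12+10 = 108
HQ→U4→E8→X3→H3→T5→R7: 11+18+21+15+25+12 = 102
HQ→U4→E8→X3→H3→R7→T5: 11+18+21+15+27+12 = 104
… (712 more)
HQ→E8→R7→T5→X3→U4→H3: 10+3+12+10+3+12 = 50  ← best
The minimum is 50.
One shortest path: HQ → E8 → R7 → T5 → X3 → U4 → H3.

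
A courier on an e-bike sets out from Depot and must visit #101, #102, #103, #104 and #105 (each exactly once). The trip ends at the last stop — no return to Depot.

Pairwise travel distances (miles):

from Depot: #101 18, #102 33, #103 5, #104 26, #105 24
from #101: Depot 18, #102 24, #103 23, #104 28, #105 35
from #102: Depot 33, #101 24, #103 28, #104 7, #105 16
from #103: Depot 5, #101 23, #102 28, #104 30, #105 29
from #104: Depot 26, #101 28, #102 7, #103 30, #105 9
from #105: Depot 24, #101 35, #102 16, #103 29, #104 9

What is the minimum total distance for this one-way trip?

There are 5! = 120 possible orderings.
Depot→#101→#102→#103→#104→#105: 18+24+28+30+9 = 109
Depot→#101→#102→#103→#105→#104: 18+24+28+29+9 = 108
Depot→#101→#102→#104→#103→#105: 18+24+7+30+29 = 108
Depot→#101→#102→#104→#105→#103: 18+24+7+9+29 = 87
Depot→#101→#102→#105→#103→#104: 18+24+16+29+30 = 117
Depot→#101→#102→#105→#104→#103: 18+24+16+9+30 = 97
Depot→#101→#103→#102→#104→#105: 18+23+28+7+9 = 85
Depot→#101→#103→#102→#105→#104: 18+23+28+16+9 = 94
Depot→#101→#103→#104→#102→#105: 18+23+30+7+16 = 94
Depot→#101→#103→#104→#105→#102: 18+23+30+9+16 = 96
Depot→#101→#103→#105→#102→#104: 18+23+29+16+7 = 93
Depot→#101→#103→#105→#104→#102: 18+23+29+9+7 = 86
Depot→#101→#104→#102→#103→#105: 18+28+7+28+29 = 110
Depot→#101→#104→#102→#105→#103: 18+28+7+16+29 = 98
… (106 more)
Depot→#103→#101→#102→#104→#105: 5+23+24+7+9 = 68  ← best
The minimum is 68.
One shortest path: Depot → #103 → #101 → #102 → #104 → #105.

Shortest open route: 68 miles.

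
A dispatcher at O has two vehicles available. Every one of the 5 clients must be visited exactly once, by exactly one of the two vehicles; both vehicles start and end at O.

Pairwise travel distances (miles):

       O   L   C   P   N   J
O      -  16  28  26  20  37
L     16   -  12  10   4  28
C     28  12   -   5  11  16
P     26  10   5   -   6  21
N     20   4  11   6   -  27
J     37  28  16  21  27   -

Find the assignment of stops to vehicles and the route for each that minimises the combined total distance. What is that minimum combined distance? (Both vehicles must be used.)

116 miles — the smallest possible combined total.

There are 2^4 − 1 = 15 ways to divide the 5 stops into two non-empty groups. For each, the best each vehicle can do is its own shortest tour through its group:
  {L} + {C, P, N, J}: 32 + 84 = 116
  {C} + {L, P, N, J}: 56 + 84 = 140
  {L, C} + {P, N, J}: 56 + 84 = 140
  {P} + {L, C, N, J}: 52 + 84 = 136
  {L, P} + {C, N, J}: 52 + 84 = 136
  {C, P} + {L, N, J}: 59 + 84 = 143
  … (15 splits in total)
Best: vehicle 1 O → L → O = 32; vehicle 2 O → N → P → C → J → O = 84; combined 116.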